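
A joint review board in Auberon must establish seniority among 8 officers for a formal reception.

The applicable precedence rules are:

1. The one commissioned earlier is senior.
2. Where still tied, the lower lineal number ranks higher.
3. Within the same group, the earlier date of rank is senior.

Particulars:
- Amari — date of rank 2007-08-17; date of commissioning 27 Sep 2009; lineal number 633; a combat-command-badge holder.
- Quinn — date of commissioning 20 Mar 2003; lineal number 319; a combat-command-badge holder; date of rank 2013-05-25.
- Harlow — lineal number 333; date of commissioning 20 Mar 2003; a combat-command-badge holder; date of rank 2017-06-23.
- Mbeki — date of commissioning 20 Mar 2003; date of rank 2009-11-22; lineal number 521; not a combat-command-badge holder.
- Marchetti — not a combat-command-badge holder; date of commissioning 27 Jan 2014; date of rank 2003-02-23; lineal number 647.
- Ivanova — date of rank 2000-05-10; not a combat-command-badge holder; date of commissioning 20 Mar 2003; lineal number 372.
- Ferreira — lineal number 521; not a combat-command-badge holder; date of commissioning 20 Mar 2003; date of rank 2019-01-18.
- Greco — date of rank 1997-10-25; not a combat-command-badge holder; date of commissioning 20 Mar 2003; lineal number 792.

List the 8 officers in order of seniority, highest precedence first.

By date of commissioning (earlier first): Quinn, Harlow, Ivanova, Mbeki, Ferreira and Greco (each 20 Mar 2003); then Amari (27 Sep 2009); then Marchetti (27 Jan 2014).
Among Quinn, Harlow, Ivanova, Mbeki, Ferreira and Greco, by lineal number (lower first): Quinn (319) before Harlow (333) before Ivanova (372) before Mbeki and Ferreira (521) before Greco (792).
Among Mbeki and Ferreira, by date of rank (earlier first): Mbeki (2009-11-22) before Ferreira (2019-01-18).
Full order: Quinn, Harlow, Ivanova, Mbeki, Ferreira, Greco, Amari, Marchetti.

Quinn, Harlow, Ivanova, Mbeki, Ferreira, Greco, Amari, Marchetti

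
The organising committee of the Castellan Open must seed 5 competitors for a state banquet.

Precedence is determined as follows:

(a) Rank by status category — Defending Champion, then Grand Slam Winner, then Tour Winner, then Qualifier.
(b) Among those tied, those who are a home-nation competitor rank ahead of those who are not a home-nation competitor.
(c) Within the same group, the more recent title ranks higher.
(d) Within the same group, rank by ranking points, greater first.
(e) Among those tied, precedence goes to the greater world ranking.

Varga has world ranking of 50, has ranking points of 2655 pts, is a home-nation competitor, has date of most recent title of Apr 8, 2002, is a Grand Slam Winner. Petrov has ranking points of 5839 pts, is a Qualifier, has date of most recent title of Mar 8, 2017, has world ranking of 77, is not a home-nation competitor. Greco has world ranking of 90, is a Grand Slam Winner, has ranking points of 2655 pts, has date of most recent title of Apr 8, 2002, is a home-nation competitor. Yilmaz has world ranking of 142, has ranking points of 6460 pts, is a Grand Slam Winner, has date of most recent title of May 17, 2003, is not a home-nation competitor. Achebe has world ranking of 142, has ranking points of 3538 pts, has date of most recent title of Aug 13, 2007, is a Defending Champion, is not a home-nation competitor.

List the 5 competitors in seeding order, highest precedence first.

By status category: Achebe (Defending Champion); then Greco, Varga and Yilmaz (Grand Slam Winner); then Petrov (Qualifier).
Among Greco, Varga and Yilmaz, a home-nation competitor before not a home-nation competitor: Greco and Varga (a home-nation competitor) before Yilmaz (not a home-nation competitor).
Greco and Varga both have date of most recent title Apr 8, 2002, so the next rule applies.
Greco and Varga both have ranking points 2655 pts, so the next rule applies.
Among Greco and Varga, by world ranking (higher first): Greco (90) before Varga (50).
Full order: Achebe, Greco, Varga, Yilmaz, Petrov.

Achebe, Greco, Varga, Yilmaz, Petrov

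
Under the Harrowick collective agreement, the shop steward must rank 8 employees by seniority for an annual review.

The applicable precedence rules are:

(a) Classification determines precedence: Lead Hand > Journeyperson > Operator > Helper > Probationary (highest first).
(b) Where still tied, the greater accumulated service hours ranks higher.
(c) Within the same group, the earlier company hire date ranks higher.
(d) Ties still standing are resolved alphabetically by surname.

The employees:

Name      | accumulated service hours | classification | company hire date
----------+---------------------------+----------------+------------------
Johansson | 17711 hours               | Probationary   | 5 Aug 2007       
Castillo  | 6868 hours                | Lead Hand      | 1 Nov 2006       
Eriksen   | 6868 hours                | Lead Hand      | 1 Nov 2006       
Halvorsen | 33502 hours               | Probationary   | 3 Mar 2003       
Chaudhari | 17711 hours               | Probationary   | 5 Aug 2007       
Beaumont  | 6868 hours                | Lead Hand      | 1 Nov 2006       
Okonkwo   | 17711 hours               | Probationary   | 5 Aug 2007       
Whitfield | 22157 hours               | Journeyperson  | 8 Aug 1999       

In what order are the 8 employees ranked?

By classification: Beaumont, Castillo and Eriksen (Lead Hand); then Whitfield (Journeyperson); then Halvorsen, Chaudhari, Johansson and Okonkwo (Probationary).
Beaumont, Castillo and Eriksen all have accumulated service hours 6868 hours, so the next rule applies.
Beaumont, Castillo and Eriksen all have company hire date 1 Nov 2006, so the next rule applies.
Among Beaumont, Castillo and Eriksen, alphabetically by surname: Beaumont before Castillo before Eriksen.
Among Halvorsen, Chaudhari, Johansson and Okonkwo, by accumulated service hours (higher first): Halvorsen (33502 hours) before Chaudhari, Johansson and Okonkwo (17711 hours).
Chaudhari, Johansson and Okonkwo all have company hire date 5 Aug 2007, so the next rule applies.
Among Chaudhari, Johansson and Okonkwo, alphabetically by surname: Chaudhari before Johansson before Okonkwo.
Full order: Beaumont, Castillo, Eriksen, Whitfield, Halvorsen, Chaudhari, Johansson, Okonkwo.

Beaumont, Castillo, Eriksen, Whitfield, Halvorsen, Chaudhari, Johansson, Okonkwo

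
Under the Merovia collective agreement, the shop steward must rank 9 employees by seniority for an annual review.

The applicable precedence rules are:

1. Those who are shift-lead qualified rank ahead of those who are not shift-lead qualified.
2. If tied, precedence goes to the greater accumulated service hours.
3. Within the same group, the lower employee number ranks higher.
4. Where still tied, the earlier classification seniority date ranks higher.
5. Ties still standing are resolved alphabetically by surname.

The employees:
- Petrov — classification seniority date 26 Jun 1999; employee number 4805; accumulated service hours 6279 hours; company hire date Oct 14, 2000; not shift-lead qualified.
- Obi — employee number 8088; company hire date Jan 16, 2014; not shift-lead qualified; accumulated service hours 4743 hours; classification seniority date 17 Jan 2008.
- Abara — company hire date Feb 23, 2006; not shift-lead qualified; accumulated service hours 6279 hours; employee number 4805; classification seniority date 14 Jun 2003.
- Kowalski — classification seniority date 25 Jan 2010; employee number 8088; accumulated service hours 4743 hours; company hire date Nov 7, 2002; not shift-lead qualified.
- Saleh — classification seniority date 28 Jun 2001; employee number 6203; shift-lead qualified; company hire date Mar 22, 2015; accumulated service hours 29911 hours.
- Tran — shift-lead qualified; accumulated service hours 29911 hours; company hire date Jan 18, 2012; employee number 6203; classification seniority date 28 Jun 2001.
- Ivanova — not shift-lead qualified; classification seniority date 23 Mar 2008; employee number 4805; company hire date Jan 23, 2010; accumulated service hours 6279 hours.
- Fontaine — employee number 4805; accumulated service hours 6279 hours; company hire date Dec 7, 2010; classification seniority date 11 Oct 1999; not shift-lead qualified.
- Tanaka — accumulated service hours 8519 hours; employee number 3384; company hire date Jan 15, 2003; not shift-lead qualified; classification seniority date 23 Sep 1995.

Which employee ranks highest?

Saleh

By the first rule: Saleh and Tran (both shift-lead qualified); then Tanaka, Petrov, Fontaine, Abara, Ivanova, Obi and Kowalski (each not shift-lead qualified).
Saleh and Tran both have accumulated service hours 29911 hours, so the next rule applies.
Saleh and Tran both have employee number 6203, so the next rule applies.
Saleh and Tran both have classification seniority date 28 Jun 2001, so the next rule applies.
Among Saleh and Tran, alphabetically by surname: Saleh before Tran.
Among Tanaka, Petrov, Fontaine, Abara, Ivanova, Obi and Kowalski, by accumulated service hours (higher first): Tanaka (8519 hours) before Petrov, Fontaine, Abara and Ivanova (6279 hours) before Obi and Kowalski (4743 hours).
Petrov, Fontaine, Abara and Ivanova all have employee number 4805, so the next rule applies.
Among Petrov, Fontaine, Abara and Ivanova, by classification seniority date (earlier first): Petrov (26 Jun 1999) before Fontaine (11 Oct 1999) before Abara (14 Jun 2003) before Ivanova (23 Mar 2008).
Obi and Kowalski both have employee number 8088, so the next rule applies.
Among Obi and Kowalski, by classification seniority date (earlier first): Obi (17 Jan 2008) before Kowalski (25 Jan 2010).
Order: Saleh, Tran, Tanaka, Petrov, Fontaine, Abara, Ivanova, Obi, Kowalski.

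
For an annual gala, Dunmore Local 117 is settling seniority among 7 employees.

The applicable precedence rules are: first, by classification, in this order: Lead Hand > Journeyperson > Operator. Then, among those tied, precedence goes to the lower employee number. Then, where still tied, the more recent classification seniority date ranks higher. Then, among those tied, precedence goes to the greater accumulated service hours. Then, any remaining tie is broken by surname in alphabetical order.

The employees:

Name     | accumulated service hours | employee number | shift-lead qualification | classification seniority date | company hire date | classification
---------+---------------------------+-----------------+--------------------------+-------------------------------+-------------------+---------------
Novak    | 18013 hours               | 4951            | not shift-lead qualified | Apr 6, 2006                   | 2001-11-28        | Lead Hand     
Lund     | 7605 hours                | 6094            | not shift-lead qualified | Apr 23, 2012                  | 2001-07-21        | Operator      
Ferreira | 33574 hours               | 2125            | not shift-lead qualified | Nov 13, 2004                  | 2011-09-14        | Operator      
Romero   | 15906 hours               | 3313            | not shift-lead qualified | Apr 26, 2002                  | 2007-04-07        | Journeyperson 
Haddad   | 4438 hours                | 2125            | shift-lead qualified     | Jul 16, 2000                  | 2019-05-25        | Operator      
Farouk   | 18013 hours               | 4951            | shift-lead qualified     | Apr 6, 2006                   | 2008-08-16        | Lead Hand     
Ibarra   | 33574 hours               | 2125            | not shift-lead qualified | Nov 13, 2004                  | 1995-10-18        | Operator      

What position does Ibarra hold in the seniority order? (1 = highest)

By classification: Farouk and Novak (Lead Hand); then Romero (Journeyperson); then Ferreira, Ibarra, Haddad and Lund (Operator).
Farouk and Novak both have employee number 4951, so the next rule applies.
Farouk and Novak both have classification seniority date Apr 6, 2006, so the next rule applies.
Farouk and Novak both have accumulated service hours 18013 hours, so the next rule applies.
Among Farouk and Novak, alphabetically by surname: Farouk before Novak.
Among Ferreira, Ibarra, Haddad and Lund, by employee number (lower first): Ferreira, Ibarra and Haddad (2125) before Lund (6094).
Among Ferreira, Ibarra and Haddad, by classification seniority date (later first): Ferreira and Ibarra (Nov 13, 2004) before Haddad (Jul 16, 2000).
Ferreira and Ibarra both have accumulated service hours 33574 hours, so the next rule applies.
Among Ferreira and Ibarra, alphabetically by surname: Ferreira before Ibarra.
Order: Farouk, Novak, Romero, Ferreira, Ibarra, Haddad, Lund. So position 5.

5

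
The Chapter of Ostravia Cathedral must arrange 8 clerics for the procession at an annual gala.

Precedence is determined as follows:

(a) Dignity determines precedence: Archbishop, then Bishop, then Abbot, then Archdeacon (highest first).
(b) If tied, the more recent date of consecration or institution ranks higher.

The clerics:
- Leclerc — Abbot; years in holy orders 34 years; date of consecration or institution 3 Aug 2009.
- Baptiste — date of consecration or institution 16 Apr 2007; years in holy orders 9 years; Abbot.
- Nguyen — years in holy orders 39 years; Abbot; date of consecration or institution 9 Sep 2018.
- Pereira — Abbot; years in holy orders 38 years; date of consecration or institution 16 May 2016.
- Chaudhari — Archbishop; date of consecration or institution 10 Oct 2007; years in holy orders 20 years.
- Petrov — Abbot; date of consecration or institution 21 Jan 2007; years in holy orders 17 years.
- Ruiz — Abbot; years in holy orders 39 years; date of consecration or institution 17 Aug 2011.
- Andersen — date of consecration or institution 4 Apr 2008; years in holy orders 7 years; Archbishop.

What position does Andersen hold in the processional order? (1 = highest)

1

By dignity: Andersen and Chaudhari (Archbishop); then Nguyen, Pereira, Ruiz, Leclerc, Baptiste and Petrov (Abbot).
Among Andersen and Chaudhari, by date of consecration or institution (later first): Andersen (4 Apr 2008) before Chaudhari (10 Oct 2007).
Among Nguyen, Pereira, Ruiz, Leclerc, Baptiste and Petrov, by date of consecration or institution (later first): Nguyen (9 Sep 2018) before Pereira (16 May 2016) before Ruiz (17 Aug 2011) before Leclerc (3 Aug 2009) before Baptiste (16 Apr 2007) before Petrov (21 Jan 2007).
Order: Andersen, Chaudhari, Nguyen, Pereira, Ruiz, Leclerc, Baptiste, Petrov. So position 1.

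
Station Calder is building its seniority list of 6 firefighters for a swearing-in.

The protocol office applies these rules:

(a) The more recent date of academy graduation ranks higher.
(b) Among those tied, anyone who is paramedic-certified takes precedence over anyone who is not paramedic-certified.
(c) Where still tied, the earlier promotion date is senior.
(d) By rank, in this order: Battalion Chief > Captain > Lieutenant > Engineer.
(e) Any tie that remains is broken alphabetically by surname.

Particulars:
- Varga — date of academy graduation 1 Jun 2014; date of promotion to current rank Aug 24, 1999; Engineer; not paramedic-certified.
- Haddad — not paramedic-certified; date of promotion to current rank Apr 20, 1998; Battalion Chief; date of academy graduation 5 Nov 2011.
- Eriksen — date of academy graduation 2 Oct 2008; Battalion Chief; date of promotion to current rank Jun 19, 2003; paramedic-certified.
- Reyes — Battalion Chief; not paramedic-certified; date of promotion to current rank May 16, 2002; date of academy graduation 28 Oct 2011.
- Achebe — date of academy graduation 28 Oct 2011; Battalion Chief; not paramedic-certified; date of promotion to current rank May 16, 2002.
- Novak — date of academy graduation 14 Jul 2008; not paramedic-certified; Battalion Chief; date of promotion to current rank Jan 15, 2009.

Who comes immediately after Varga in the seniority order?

Haddad

By date of academy graduation (later first): Varga (1 Jun 2014); then Haddad (5 Nov 2011); then Achebe and Reyes (both 28 Oct 2011); then Eriksen (2 Oct 2008); then Novak (14 Jul 2008).
Achebe and Reyes are each not paramedic-certified, so the next rule applies.
Achebe and Reyes both have date of promotion to current rank May 16, 2002, so the next rule applies.
Achebe and Reyes are each Battalion Chief, so the next rule applies.
Among Achebe and Reyes, alphabetically by surname: Achebe before Reyes.
Order: Varga, Haddad, Achebe, Reyes, Eriksen, Novak.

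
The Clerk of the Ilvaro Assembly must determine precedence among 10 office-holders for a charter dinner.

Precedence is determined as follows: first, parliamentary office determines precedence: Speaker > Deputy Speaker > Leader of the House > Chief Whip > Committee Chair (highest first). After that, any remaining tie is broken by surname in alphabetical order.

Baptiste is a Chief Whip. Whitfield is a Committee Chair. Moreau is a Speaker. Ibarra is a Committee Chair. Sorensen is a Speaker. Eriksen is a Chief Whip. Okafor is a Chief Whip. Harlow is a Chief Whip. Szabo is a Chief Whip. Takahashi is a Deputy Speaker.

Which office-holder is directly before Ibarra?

Szabo

By parliamentary office: Moreau and Sorensen (Speaker); then Takahashi (Deputy Speaker); then Baptiste, Eriksen, Harlow, Okafor and Szabo (Chief Whip); then Ibarra and Whitfield (Committee Chair).
Among Moreau and Sorensen, alphabetically by surname: Moreau before Sorensen.
Among Baptiste, Eriksen, Harlow, Okafor and Szabo, alphabetically by surname: Baptiste before Eriksen before Harlow before Okafor before Szabo.
Among Ibarra and Whitfield, alphabetically by surname: Ibarra before Whitfield.
Order: Moreau, Sorensen, Takahashi, Baptiste, Eriksen, Harlow, Okafor, Szabo, Ibarra, Whitfield.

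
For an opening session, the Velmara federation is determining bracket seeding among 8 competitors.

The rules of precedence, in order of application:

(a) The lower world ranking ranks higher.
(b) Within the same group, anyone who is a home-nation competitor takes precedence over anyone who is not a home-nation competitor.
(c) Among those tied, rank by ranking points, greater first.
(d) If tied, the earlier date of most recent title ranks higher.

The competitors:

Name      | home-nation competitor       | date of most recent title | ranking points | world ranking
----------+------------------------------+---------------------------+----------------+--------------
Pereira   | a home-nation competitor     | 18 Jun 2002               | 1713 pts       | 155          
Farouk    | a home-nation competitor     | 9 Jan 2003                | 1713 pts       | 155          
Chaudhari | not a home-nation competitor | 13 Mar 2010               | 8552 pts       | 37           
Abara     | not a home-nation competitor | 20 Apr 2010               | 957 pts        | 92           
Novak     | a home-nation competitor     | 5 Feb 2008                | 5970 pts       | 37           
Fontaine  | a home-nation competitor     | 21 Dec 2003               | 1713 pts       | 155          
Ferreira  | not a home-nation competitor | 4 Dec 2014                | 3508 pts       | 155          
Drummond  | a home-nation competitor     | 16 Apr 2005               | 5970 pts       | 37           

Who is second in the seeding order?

Novak

By world ranking (lower first): Drummond, Novak and Chaudhari (each 37); then Abara (92); then Pereira, Farouk, Fontaine and Ferreira (each 155).
Among Drummond, Novak and Chaudhari, a home-nation competitor before not a home-nation competitor: Drummond and Novak (a home-nation competitor) before Chaudhari (not a home-nation competitor).
Drummond and Novak both have ranking points 5970 pts, so the next rule applies.
Among Drummond and Novak, by date of most recent title (earlier first): Drummond (16 Apr 2005) before Novak (5 Feb 2008).
Among Pereira, Farouk, Fontaine and Ferreira, a home-nation competitor before not a home-nation competitor: Pereira, Farouk and Fontaine (a home-nation competitor) before Ferreira (not a home-nation competitor).
Pereira, Farouk and Fontaine all have ranking points 1713 pts, so the next rule applies.
Among Pereira, Farouk and Fontaine, by date of most recent title (earlier first): Pereira (18 Jun 2002) before Farouk (9 Jan 2003) before Fontaine (21 Dec 2003).
Order: Drummond, Novak, Chaudhari, Abara, Pereira, Farouk, Fontaine, Ferreira.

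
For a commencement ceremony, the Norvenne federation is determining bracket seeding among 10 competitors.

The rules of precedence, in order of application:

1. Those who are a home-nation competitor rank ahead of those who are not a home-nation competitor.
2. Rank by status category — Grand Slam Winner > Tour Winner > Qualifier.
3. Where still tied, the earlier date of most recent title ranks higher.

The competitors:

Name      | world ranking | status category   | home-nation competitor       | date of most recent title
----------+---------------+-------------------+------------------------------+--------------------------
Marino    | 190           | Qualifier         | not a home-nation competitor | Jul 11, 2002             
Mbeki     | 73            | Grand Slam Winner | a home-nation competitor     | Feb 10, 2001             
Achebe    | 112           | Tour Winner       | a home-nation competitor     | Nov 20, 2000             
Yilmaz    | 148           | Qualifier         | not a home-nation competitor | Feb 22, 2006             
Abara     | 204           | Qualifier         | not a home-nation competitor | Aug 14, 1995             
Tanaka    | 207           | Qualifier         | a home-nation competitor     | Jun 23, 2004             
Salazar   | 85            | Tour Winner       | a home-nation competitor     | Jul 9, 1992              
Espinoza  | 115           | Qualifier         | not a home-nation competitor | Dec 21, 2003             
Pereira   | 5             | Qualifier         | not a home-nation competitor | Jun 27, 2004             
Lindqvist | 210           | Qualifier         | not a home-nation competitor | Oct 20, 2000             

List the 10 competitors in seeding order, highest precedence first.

By the first rule: Mbeki, Salazar, Achebe and Tanaka (each a home-nation competitor); then Abara, Lindqvist, Marino, Espinoza, Pereira and Yilmaz (each not a home-nation competitor).
Among Mbeki, Salazar, Achebe and Tanaka, by status category: Mbeki (Grand Slam Winner) before Salazar and Achebe (Tour Winner) before Tanaka (Qualifier).
Among Salazar and Achebe, by date of most recent title (earlier first): Salazar (Jul 9, 1992) before Achebe (Nov 20, 2000).
Abara, Lindqvist, Marino, Espinoza, Pereira and Yilmaz are each Qualifier, so the next rule applies.
Among Abara, Lindqvist, Marino, Espinoza, Pereira and Yilmaz, by date of most recent title (earlier first): Abara (Aug 14, 1995) before Lindqvist (Oct 20, 2000) before Marino (Jul 11, 2002) before Espinoza (Dec 21, 2003) before Pereira (Jun 27, 2004) before Yilmaz (Feb 22, 2006).
Full order: Mbeki, Salazar, Achebe, Tanaka, Abara, Lindqvist, Marino, Espinoza, Pereira, Yilmaz.

Mbeki, Salazar, Achebe, Tanaka, Abara, Lindqvist, Marino, Espinoza, Pereira, Yilmaz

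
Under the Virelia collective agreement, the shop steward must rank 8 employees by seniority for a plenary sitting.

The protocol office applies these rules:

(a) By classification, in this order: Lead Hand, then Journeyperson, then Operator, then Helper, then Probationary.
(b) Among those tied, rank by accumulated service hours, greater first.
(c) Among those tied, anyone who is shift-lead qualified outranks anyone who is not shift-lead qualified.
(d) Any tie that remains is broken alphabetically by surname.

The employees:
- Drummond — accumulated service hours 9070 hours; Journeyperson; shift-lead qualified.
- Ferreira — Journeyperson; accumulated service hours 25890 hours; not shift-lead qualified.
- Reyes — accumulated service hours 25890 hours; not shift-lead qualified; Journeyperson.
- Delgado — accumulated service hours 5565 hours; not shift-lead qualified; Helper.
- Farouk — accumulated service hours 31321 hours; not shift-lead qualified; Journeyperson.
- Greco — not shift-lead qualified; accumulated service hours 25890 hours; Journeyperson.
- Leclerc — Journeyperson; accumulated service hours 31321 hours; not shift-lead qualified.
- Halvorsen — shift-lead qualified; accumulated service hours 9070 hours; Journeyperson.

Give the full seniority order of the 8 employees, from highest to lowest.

By classification: Farouk, Leclerc, Ferreira, Greco, Reyes, Drummond and Halvorsen (Journeyperson); then Delgado (Helper).
Among Farouk, Leclerc, Ferreira, Greco, Reyes, Drummond and Halvorsen, by accumulated service hours (higher first): Farouk and Leclerc (31321 hours) before Ferreira, Greco and Reyes (25890 hours) before Drummond and Halvorsen (9070 hours).
Farouk and Leclerc are each not shift-lead qualified, so the next rule applies.
Among Farouk and Leclerc, alphabetically by surname: Farouk before Leclerc.
Ferreira, Greco and Reyes are each not shift-lead qualified, so the next rule applies.
Among Ferreira, Greco and Reyes, alphabetically by surname: Ferreira before Greco before Reyes.
Drummond and Halvorsen are each shift-lead qualified, so the next rule applies.
Among Drummond and Halvorsen, alphabetically by surname: Drummond before Halvorsen.
Full order: Farouk, Leclerc, Ferreira, Greco, Reyes, Drummond, Halvorsen, Delgado.

Farouk, Leclerc, Ferreira, Greco, Reyes, Drummond, Halvorsen, Delgado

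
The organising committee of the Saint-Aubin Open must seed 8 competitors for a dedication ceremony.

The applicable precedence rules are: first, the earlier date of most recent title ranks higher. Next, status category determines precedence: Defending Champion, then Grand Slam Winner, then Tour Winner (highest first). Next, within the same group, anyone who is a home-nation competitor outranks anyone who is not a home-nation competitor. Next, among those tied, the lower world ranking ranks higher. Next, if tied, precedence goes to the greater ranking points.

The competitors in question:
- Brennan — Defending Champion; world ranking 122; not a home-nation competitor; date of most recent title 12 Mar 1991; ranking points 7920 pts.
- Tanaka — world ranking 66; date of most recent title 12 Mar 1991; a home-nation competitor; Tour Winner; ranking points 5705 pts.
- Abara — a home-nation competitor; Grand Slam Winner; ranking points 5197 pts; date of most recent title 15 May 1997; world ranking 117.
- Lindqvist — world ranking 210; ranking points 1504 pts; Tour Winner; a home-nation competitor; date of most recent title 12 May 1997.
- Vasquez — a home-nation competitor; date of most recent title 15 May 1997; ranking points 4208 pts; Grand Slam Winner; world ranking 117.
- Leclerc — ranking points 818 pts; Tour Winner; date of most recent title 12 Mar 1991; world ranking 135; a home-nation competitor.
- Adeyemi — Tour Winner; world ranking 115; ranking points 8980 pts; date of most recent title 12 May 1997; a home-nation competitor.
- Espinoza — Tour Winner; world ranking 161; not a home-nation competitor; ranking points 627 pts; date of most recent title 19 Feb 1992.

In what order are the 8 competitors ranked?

Brennan, Tanaka, Leclerc, Espinoza, Adeyemi, Lindqvist, Abara, Vasquez

By date of most recent title (earlier first): Brennan, Tanaka and Leclerc (each 12 Mar 1991); then Espinoza (19 Feb 1992); then Adeyemi and Lindqvist (both 12 May 1997); then Abara and Vasquez (both 15 May 1997).
Among Brennan, Tanaka and Leclerc, by status category: Brennan (Defending Champion) before Tanaka and Leclerc (Tour Winner).
Tanaka and Leclerc are each a home-nation competitor, so the next rule applies.
Among Tanaka and Leclerc, by world ranking (lower first): Tanaka (66) before Leclerc (135).
Adeyemi and Lindqvist are each Tour Winner, so the next rule applies.
Adeyemi and Lindqvist are each a home-nation competitor, so the next rule applies.
Among Adeyemi and Lindqvist, by world ranking (lower first): Adeyemi (115) before Lindqvist (210).
Abara and Vasquez are each Grand Slam Winner, so the next rule applies.
Abara and Vasquez are each a home-nation competitor, so the next rule applies.
Abara and Vasquez both have world ranking 117, so the next rule applies.
Among Abara and Vasquez, by ranking points (higher first): Abara (5197 pts) before Vasquez (4208 pts).
Full order: Brennan, Tanaka, Leclerc, Espinoza, Adeyemi, Lindqvist, Abara, Vasquez.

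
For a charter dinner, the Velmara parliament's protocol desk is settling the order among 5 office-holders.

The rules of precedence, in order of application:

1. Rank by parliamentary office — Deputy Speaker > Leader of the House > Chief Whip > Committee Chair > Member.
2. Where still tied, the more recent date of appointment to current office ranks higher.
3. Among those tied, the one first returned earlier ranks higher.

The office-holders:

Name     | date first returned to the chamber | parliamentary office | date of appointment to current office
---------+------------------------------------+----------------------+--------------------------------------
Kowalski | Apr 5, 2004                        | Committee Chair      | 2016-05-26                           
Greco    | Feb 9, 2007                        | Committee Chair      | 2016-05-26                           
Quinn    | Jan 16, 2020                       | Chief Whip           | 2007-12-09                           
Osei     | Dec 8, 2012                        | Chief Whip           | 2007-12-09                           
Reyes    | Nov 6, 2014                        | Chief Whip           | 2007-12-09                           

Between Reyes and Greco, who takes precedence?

By parliamentary office: Osei, Reyes and Quinn (Chief Whip); then Kowalski and Greco (Committee Chair).
Osei, Reyes and Quinn all have date of appointment to current office 2007-12-09, so the next rule applies.
Among Osei, Reyes and Quinn, by date first returned to the chamber (earlier first): Osei (Dec 8, 2012) before Reyes (Nov 6, 2014) before Quinn (Jan 16, 2020).
Kowalski and Greco both have date of appointment to current office 2016-05-26, so the next rule applies.
Among Kowalski and Greco, by date first returned to the chamber (earlier first): Kowalski (Apr 5, 2004) before Greco (Feb 9, 2007).
So Reyes takes precedence.

Reyes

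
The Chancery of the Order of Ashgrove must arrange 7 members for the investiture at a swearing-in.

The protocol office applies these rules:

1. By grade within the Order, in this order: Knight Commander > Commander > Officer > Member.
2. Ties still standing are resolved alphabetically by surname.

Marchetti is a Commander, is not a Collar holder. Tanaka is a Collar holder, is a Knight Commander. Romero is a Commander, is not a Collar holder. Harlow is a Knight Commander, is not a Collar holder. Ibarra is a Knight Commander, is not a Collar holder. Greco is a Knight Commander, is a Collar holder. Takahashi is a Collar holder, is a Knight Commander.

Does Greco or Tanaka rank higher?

Greco

By grade within the Order: Greco, Harlow, Ibarra, Takahashi and Tanaka (Knight Commander); then Marchetti and Romero (Commander).
Among Greco, Harlow, Ibarra, Takahashi and Tanaka, alphabetically by surname: Greco before Harlow before Ibarra before Takahashi before Tanaka.
Among Marchetti and Romero, alphabetically by surname: Marchetti before Romero.
So Greco takes precedence.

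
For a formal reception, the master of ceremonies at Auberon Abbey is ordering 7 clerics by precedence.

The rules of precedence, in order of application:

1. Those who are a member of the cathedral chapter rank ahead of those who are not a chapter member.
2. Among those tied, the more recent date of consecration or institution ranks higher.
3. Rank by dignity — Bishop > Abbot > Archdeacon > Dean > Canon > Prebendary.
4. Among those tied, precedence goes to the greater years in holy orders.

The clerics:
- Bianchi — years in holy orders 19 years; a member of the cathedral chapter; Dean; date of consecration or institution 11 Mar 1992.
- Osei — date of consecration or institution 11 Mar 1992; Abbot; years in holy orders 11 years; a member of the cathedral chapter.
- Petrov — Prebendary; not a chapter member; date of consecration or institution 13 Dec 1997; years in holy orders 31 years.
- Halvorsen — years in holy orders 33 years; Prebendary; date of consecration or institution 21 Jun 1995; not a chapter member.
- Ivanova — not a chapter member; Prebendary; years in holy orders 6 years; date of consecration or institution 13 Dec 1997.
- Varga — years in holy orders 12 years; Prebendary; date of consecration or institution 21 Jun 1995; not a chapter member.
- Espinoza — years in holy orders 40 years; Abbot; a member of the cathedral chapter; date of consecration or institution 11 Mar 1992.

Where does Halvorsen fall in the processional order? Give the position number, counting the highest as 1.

By the first rule: Espinoza, Osei and Bianchi (each a member of the cathedral chapter); then Petrov, Ivanova, Halvorsen and Varga (each not a chapter member).
Espinoza, Osei and Bianchi all have date of consecration or institution 11 Mar 1992, so the next rule applies.
Among Espinoza, Osei and Bianchi, by dignity: Espinoza and Osei (Abbot) before Bianchi (Dean).
Among Espinoza and Osei, by years in holy orders (higher first): Espinoza (40 years) before Osei (11 years).
Among Petrov, Ivanova, Halvorsen and Varga, by date of consecration or institution (later first): Petrov and Ivanova (13 Dec 1997) before Halvorsen and Varga (21 Jun 1995).
Petrov and Ivanova are each Prebendary, so the next rule applies.
Among Petrov and Ivanova, by years in holy orders (higher first): Petrov (31 years) before Ivanova (6 years).
Halvorsen and Varga are each Prebendary, so the next rule applies.
Among Halvorsen and Varga, by years in holy orders (higher first): Halvorsen (33 years) before Varga (12 years).
Order: Espinoza, Osei, Bianchi, Petrov, Ivanova, Halvorsen, Varga. So position 6.

6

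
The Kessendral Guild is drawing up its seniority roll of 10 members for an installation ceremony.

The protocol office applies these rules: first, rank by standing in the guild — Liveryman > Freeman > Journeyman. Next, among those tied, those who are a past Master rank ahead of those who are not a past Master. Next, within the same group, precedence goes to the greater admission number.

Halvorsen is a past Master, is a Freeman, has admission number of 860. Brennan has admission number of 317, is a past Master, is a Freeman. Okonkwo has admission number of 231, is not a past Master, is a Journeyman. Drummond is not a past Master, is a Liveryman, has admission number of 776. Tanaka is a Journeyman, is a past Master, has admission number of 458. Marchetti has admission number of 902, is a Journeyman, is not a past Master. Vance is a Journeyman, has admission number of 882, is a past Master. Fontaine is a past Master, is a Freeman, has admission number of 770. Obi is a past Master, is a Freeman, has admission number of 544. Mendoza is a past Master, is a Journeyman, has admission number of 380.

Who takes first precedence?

Drummond

By standing in the guild: Drummond (Liveryman); then Halvorsen, Fontaine, Obi and Brennan (Freeman); then Vance, Tanaka, Mendoza, Marchetti and Okonkwo (Journeyman).
Halvorsen, Fontaine, Obi and Brennan are each a past Master, so the next rule applies.
Among Halvorsen, Fontaine, Obi and Brennan, by admission number (higher first): Halvorsen (860) before Fontaine (770) before Obi (544) before Brennan (317).
Among Vance, Tanaka, Mendoza, Marchetti and Okonkwo, a past Master before not a past Master: Vance, Tanaka and Mendoza (a past Master) before Marchetti and Okonkwo (not a past Master).
Among Vance, Tanaka and Mendoza, by admission number (higher first): Vance (882) before Tanaka (458) before Mendoza (380).
Among Marchetti and Okonkwo, by admission number (higher first): Marchetti (902) before Okonkwo (231).
Order: Drummond, Halvorsen, Fontaine, Obi, Brennan, Vance, Tanaka, Mendoza, Marchetti, Okonkwo.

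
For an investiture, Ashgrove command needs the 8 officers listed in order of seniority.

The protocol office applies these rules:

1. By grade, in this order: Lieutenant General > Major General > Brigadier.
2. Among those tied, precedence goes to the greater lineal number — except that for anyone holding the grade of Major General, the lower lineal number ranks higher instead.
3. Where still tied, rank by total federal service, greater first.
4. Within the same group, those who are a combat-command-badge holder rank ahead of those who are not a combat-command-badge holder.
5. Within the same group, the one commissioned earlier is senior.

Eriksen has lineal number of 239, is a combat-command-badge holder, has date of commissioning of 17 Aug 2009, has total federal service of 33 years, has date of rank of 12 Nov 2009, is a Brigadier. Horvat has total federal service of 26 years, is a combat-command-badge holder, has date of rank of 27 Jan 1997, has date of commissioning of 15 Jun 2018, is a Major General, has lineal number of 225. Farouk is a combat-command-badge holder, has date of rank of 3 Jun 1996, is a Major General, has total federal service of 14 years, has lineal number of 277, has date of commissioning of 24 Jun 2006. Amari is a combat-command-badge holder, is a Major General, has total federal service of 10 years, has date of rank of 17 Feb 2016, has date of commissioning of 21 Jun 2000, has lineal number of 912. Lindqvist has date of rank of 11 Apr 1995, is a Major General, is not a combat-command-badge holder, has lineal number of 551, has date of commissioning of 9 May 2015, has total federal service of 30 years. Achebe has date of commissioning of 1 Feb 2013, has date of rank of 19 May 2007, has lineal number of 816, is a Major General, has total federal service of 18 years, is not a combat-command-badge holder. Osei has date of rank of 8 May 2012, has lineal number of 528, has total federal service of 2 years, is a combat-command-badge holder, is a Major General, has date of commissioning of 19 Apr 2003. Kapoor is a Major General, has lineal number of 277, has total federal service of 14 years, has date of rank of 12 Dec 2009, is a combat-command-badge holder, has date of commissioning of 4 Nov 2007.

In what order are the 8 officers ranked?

By grade: Horvat, Farouk, Kapoor, Osei, Lindqvist, Achebe and Amari (Major General); then Eriksen (Brigadier).
Among Horvat, Farouk, Kapoor, Osei, Lindqvist, Achebe and Amari, by lineal number (lower first) (reversed rule for this group): Horvat (225) before Farouk and Kapoor (277) before Osei (528) before Lindqvist (551) before Achebe (816) before Amari (912).
Farouk and Kapoor both have total federal service 14 years, so the next rule applies.
Farouk and Kapoor are each a combat-command-badge holder, so the next rule applies.
Among Farouk and Kapoor, by date of commissioning (earlier first): Farouk (24 Jun 2006) before Kapoor (4 Nov 2007).
Full order: Horvat, Farouk, Kapoor, Osei, Lindqvist, Achebe, Amari, Eriksen.

Horvat, Farouk, Kapoor, Osei, Lindqvist, Achebe, Amari, Eriksen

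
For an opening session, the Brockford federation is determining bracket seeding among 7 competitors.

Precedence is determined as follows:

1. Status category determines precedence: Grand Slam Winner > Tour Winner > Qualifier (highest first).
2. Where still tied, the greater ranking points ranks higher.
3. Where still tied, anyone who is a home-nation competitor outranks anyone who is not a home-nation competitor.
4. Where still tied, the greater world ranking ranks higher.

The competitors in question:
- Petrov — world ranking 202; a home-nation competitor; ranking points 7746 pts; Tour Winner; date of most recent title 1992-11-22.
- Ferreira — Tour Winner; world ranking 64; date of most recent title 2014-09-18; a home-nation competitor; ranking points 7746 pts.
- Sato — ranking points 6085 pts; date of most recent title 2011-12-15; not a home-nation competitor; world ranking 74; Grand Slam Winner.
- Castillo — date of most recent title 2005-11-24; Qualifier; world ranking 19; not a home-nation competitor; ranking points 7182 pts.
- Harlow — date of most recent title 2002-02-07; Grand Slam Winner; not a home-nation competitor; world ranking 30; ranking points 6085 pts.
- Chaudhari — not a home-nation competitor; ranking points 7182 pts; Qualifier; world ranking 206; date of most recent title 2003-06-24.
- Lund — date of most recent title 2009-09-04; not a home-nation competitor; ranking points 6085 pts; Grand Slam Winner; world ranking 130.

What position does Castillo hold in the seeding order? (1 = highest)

By status category: Lund, Sato and Harlow (Grand Slam Winner); then Petrov and Ferreira (Tour Winner); then Chaudhari and Castillo (Qualifier).
Lund, Sato and Harlow all have ranking points 6085 pts, so the next rule applies.
Lund, Sato and Harlow are each not a home-nation competitor, so the next rule applies.
Among Lund, Sato and Harlow, by world ranking (higher first): Lund (130) before Sato (74) before Harlow (30).
Petrov and Ferreira both have ranking points 7746 pts, so the next rule applies.
Petrov and Ferreira are each a home-nation competitor, so the next rule applies.
Among Petrov and Ferreira, by world ranking (higher first): Petrov (202) before Ferreira (64).
Chaudhari and Castillo both have ranking points 7182 pts, so the next rule applies.
Chaudhari and Castillo are each not a home-nation competitor, so the next rule applies.
Among Chaudhari and Castillo, by world ranking (higher first): Chaudhari (206) before Castillo (19).
Order: Lund, Sato, Harlow, Petrov, Ferreira, Chaudhari, Castillo. So position 7.

7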